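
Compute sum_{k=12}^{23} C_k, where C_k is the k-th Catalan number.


C_12 through C_23: 208012, 742900, 2674440, 9694845, 35357670, 129644790, 477638700, 1767263190, 6564120420, 24466267020, 91482563640, 343059613650
Sum = 208012 + 742900 + 2674440 + 9694845 + 35357670 + 129644790 + 477638700 + 1767263190 + 6564120420 + 24466267020 + 91482563640 + 343059613650
= 467995789277

467995789277


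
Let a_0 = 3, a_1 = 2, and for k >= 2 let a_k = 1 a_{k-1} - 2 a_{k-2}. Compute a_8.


Iterating the recurrence forward:
a_0 = 3
a_1 = 2
a_2 = 1*2 - 2*3 = -4
a_3 = 1*-4 - 2*2 = -8
a_4 = 1*-8 - 2*-4 = 0
a_5 = 1*0 - 2*-8 = 16
a_6 = 1*16 - 2*0 = 16
a_7 = 1*16 - 2*16 = -16
a_8 = 1*-16 - 2*16 = -48
So a_8 = -48.

-48


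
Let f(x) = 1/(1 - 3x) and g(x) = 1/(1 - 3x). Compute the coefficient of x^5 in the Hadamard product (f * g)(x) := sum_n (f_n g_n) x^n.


f has coefficients f_k = 3^k and g has coefficients g_k = 3^k, so the Hadamard product has coefficient (f*g)_k = 3^k * 3^k = 9^k.
For k = 5: 9^5 = 59049.

59049


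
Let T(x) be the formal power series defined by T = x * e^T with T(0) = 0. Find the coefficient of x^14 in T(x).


Apply the Lagrange inversion formula: if T = x * phi(T) with phi(t) = e^t, then
[x^n] T = (1/n) [t^(n-1)] phi(t)^n = (1/n) [t^(n-1)] e^(n t) = (1/n) * n^(n-1) / (n-1)! = n^(n-1) / n!.
When c = 1 this is the Cayley count of rooted labeled trees on n vertices, divided by n!.
For n = 14: 14^13 / 14! = 793714773254144/87178291200 = 7909306972/868725.

7909306972/868725


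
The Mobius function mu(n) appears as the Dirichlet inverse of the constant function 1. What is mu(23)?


23 = 23 (all distinct primes).
mu(23) = (-1)^1 = -1

-1


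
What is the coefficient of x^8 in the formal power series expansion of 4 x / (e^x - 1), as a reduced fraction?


The exponential generating function for Bernoulli numbers is
x / (e^x - 1) = sum_{k>=0} B_k x^k / k!.
So the coefficient of x^8 in 4 x / (e^x - 1) is 4 B_8 / 8!.
Computing: B_8 = -1/30, 8! = 40320, giving
4 * -1/30 / 40320 = -1/302400.

-1/302400


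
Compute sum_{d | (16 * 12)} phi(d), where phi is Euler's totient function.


First, 16 * 12 = 192. One classical identity is sum_{d | n} phi(d) = n (each k in [1, n] has a unique gcd with n, and among the k's with gcd(k, n) = n/d there are phi(d) of them). So the sum equals 192. We also verify directly:
Divisors of 192: 1, 2, 3, 4, 6, 8, 12, 16, 24, 32, 48, 64, 96, 192.
phi values: 1, 1, 2, 2, 2, 4, 4, 8, 8, 16, 16, 32, 32, 64.
Sum = 192.

192


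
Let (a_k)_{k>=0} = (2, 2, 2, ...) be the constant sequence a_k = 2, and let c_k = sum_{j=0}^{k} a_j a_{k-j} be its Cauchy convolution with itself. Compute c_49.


Since a_j = 2 for all j >= 0, the convolution sum becomes
c_k = sum_{j=0}^{k} 2 * 2 = 4 * (k + 1).
Equivalently, the generating function of (a_k) is 2/(1 - x) and its square is 4/(1 - x)^2 = sum_{k>=0} 4(k + 1) x^k.
For k = 49: 4 * 50 = 200.

200


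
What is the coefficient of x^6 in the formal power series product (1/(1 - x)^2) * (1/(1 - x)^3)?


Combine the factors: (1/(1 - x)^2) * (1/(1 - x)^3) = 1/(1 - x)^5.
Then use 1/(1 - x)^r = sum_{k>=0} C(k + r - 1, r - 1) x^k with r = 5 and k = 6:
C(10, 4) = 210.

210


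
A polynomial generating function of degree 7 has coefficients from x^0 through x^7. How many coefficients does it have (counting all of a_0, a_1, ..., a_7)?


A polynomial of degree 7 takes the form a_0 + a_1 x + ... + a_7 x^7.
The number of coefficients is 7 + 1 = 8.

8


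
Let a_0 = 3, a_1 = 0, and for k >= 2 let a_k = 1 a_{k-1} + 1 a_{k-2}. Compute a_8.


Iterating the recurrence forward:
a_0 = 3
a_1 = 0
a_2 = 1*0 + 1*3 = 3
a_3 = 1*3 + 1*0 = 3
a_4 = 1*3 + 1*3 = 6
a_5 = 1*6 + 1*3 = 9
a_6 = 1*9 + 1*6 = 15
a_7 = 1*15 + 1*9 = 24
a_8 = 1*24 + 1*15 = 39
So a_8 = 39.

39


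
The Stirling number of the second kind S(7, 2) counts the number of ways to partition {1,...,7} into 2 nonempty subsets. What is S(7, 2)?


Using the explicit formula S(n,k) = (1/k!) sum_{j=0}^{k} (-1)^(k-j) C(k,j) j^n:
S(7, 2) = 63
Equivalently, S(n,k) is n! times the coefficient of x^n in the EGF (e^x - 1)^k / k!.

63


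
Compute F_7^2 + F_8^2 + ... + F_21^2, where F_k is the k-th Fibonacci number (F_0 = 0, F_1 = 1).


There is a standard identity sum_{k=0}^{N} F_k^2 = F_N * F_{N+1} (proved inductively from the telescoping relation F_k^2 = F_k F_{k+1} - F_{k-1} F_k). Then
sum_{k=7}^{21} F_k^2 = F_21 F_22 - F_6 F_7.
Computing: F_21 = 10946, F_22 = 17711, F_6 = 8, F_7 = 13.
Sum = 10946 * 17711 - 8 * 13 = 193864502.

193864502


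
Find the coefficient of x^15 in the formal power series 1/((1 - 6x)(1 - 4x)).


By partial fractions or Cauchy convolution:
The coefficient equals sum_{k=0}^{15} 6^k * 4^(15-k).
= 1408407470080

1408407470080


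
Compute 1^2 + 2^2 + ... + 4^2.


This power sum has a closed form given by Faulhaber's formula
sum_{k=1}^{m} k^p = (1 / (p + 1)) * sum_{j=0}^{p} C(p + 1, j) B_j m^(p + 1 - j),
but for small m direct computation is fastest:
1 + 4 + 9 + 16 = 30.

30


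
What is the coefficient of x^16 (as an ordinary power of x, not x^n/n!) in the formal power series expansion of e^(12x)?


The exponential series is e^y = sum_{k>=0} y^k / k!. Substituting y = 12x gives
e^(12x) = sum_{k>=0} 12^k x^k / k!.
So the coefficient of x^n is a^n/n! with a = 12, n = 16:
12^16 / 16! = 184884258895036416/20922789888000 = 7739670528/875875

7739670528/875875


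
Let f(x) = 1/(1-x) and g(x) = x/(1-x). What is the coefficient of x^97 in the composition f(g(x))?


First simplify the composition: f(g(x)) = 1/(1 - x/(1-x)) = (1-x)/((1-x) - x) = (1-x)/(1-2x).
Now extract the coefficient. Write (1-x)/(1-2x) = 1/(1-2x) - x/(1-2x).
The coefficient of x^n in 1/(1-2x) is 2^n, and in x/(1-2x) is 2^(n-1) (for n >= 1).
So the coefficient of x^97 is 2^97 - 2^96 = 158456325028528675187087900672 - 79228162514264337593543950336 = 79228162514264337593543950336.

79228162514264337593543950336


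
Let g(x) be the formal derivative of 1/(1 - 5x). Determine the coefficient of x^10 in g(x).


Differentiate termwise: d/dx sum_{k>=0} 5^k x^k = sum_{k>=1} k 5^k x^(k-1) = sum_{j>=0} (j+1) 5^(j+1) x^j.
Equivalently, d/dx [1/(1 - 5x)] = 5/(1 - 5x)^2.
For j = 10: 11 * 5^11 = 11 * 48828125 = 537109375.

537109375


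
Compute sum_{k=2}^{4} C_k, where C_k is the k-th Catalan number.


C_2 through C_4: 2, 5, 14
Sum = 2 + 5 + 14
= 21

21


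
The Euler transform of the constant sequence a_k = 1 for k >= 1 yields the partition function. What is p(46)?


The Euler transform converts the sequence a_k = 1 into the number of integer partitions.
Using the recurrence or dynamic programming:
p(46) = 105558

105558


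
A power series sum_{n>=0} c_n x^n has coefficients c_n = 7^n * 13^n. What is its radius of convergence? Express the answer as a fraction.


By the root test (Cauchy-Hadamard), the radius is R = 1 / limsup_n |c_n|^(1/n).
Here |c_n|^(1/n) = (7^n * 13^n)^(1/n) = 7 * 13 = 91 for all n.
So R = 1/91 = 1/91.

1/91


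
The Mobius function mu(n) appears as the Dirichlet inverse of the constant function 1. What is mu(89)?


89 = 89 (all distinct primes).
mu(89) = (-1)^1 = -1

-1


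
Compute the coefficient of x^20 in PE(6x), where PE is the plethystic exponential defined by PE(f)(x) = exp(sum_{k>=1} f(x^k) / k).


With f(x) = 6x, the exponent is sum_{k>=1} 6 x^k / k = 6 * (-ln(1 - x)). Exponentiating:
PE(6x) = exp(-6 ln(1 - x)) = 1/(1 - x)^6.
By the negative binomial expansion, [x^n] 1/(1 - x)^6 = C(n + 5, 5).
For n = 20: C(25, 5) = 53130.

53130


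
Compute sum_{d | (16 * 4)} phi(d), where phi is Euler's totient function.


First, 16 * 4 = 64. One classical identity is sum_{d | n} phi(d) = n (each k in [1, n] has a unique gcd with n, and among the k's with gcd(k, n) = n/d there are phi(d) of them). So the sum equals 64. We also verify directly:
Divisors of 64: 1, 2, 4, 8, 16, 32, 64.
phi values: 1, 1, 2, 4, 8, 16, 32.
Sum = 64.

64


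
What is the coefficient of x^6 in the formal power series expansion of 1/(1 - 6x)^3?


The general identity 1/(1 - c x)^r = sum_{k>=0} c^k C(k + r - 1, r - 1) x^k follows by substituting y = c x into 1/(1 - y)^r = sum_{k>=0} C(k + r - 1, r - 1) y^k.
For c = 6, r = 3, k = 6:
6^6 * C(8, 2) = 46656 * 28 = 1306368.

1306368


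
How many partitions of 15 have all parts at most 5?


Using the generating function (1-x)^(-1)(1-x^2)^(-1)...(1-x^5)^(-1),
the coefficient of x^15 counts these restricted partitions.
Result = 84

84


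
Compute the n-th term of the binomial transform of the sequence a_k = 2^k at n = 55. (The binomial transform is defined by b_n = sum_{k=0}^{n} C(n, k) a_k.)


With a_k = 2^k, b_n = sum_{k=0}^{n} C(n, k) 2^k = (1 + 2)^n by the binomial theorem.
For n = 55: (1 + 2)^55 = 3^55 = 174449211009120179071170507.

174449211009120179071170507


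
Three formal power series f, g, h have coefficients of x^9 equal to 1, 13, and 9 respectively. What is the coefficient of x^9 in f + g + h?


Series addition is componentwise:
1 + 13 + 9
= 23

23


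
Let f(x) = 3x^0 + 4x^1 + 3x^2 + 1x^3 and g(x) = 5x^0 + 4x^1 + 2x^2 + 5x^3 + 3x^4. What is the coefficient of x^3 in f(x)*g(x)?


Cauchy product at x^3:
3*5 + 4*2 + 3*4 + 1*5
= 40

40


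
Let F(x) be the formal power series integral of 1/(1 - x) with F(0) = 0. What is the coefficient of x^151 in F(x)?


1/(1 - x) = sum_{k>=0} x^k. Integrating termwise and using F(0) = 0 gives
F(x) = sum_{k>=0} x^(k+1) / (k+1) = sum_{m>=1} x^m / m = -ln(1 - x).
So the coefficient of x^151 is 1/151 = 1/151.

1/151


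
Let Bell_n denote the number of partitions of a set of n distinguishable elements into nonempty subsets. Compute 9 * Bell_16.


Bell_16 can be computed from the Bell triangle or from Dobinski's identity Bell_n = (1/e) * sum_{k>=0} k^n / k!.
Computing Bell_16 = 10480142147.
Then 9 * 10480142147 = 94321279323.

94321279323


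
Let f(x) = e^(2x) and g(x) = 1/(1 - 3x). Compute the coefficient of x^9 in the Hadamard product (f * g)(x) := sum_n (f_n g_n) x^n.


Expanding: f_k = 2^k/k! (from e^(2x)) and g_k = 3^k (from 1/(1 - 3x)). So the Hadamard coefficient (f * g)_k = 2^k 3^k / k! = (6)^k / k!.
For k = 9: 6^9/9! = 10077696/362880 = 972/35.

972/35


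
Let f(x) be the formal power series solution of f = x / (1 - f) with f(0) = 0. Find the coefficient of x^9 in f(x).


Apply Lagrange inversion: f = x * phi(f) with phi(t) = 1/(1 - t), so
[x^n] f = (1/n) [t^(n-1)] phi(t)^n = (1/n) [t^(n-1)] (1 - t)^(-n) = (1/n) C(2n - 2, n - 1) = C_{n-1}.
For n = 9: C_8 = C(16, 8) / 9 = 12870/9 = 1430 = 1430.

1430


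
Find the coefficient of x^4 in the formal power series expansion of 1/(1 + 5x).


Write 1/(1 + c x) = 1/(1 - (-c) x) and apply the geometric-series identity
1/(1 - y) = sum_{k>=0} y^k to get 1/(1 + c x) = sum_{k>=0} (-c)^k x^k.
So the coefficient of x^k is (-c)^k = (-1)^k * c^k.
Here c = 5 and k = 4:
(-5)^4 = 1 * 625 = 625

625


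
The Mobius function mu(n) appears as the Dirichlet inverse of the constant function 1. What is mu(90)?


90 has a squared prime factor, so mu(90) = 0.
Factorization reveals a repeated prime.

0


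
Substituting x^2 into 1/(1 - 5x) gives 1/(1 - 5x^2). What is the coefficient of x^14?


The coefficient of x^(2m) in 1/(1 - 5x^2) is 5^m.
With n = 14 = 2*7, the coefficient is 5^7 = 78125.

78125


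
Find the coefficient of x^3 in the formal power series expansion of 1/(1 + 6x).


Write 1/(1 + c x) = 1/(1 - (-c) x) and apply the geometric-series identity
1/(1 - y) = sum_{k>=0} y^k to get 1/(1 + c x) = sum_{k>=0} (-c)^k x^k.
So the coefficient of x^k is (-c)^k = (-1)^k * c^k.
Here c = 6 and k = 3:
(-6)^3 = -1 * 216 = -216

-216


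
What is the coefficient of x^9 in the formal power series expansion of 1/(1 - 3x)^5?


The general identity 1/(1 - c x)^r = sum_{k>=0} c^k C(k + r - 1, r - 1) x^k follows by substituting y = c x into 1/(1 - y)^r = sum_{k>=0} C(k + r - 1, r - 1) y^k.
For c = 3, r = 5, k = 9:
3^9 * C(13, 4) = 19683 * 715 = 14073345.

14073345


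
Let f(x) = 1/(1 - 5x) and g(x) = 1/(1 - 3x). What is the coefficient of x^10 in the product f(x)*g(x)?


The coefficient of x^n in f*g is the Cauchy product: sum_{k=0}^{n} a^k * b^(n-k).
With a=5, b=3, n=10:
sum_{k=0}^{10} 5^k * 3^(10-k)
= 24325489

24325489


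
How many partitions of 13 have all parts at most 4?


Using the generating function (1-x)^(-1)(1-x^2)^(-1)...(1-x^4)^(-1),
the coefficient of x^13 counts these restricted partitions.
Result = 39

39


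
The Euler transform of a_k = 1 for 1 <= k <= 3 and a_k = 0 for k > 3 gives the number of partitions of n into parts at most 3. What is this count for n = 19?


Partitions of 19 into parts at most 3:
Using generating function (1-x)^(-1)(1-x^2)^(-1)(1-x^3)^(-1),
the coefficient of x^19 = 40

40


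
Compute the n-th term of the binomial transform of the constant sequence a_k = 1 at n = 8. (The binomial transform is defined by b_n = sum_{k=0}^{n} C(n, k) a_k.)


With a_k = 1 for all k, b_n = sum_{k=0}^{n} C(n, k) = 2^n by the binomial theorem.
For n = 8: 2^8 = 256.

256


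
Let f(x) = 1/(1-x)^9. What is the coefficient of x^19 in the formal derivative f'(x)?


Differentiate: d/dx [ 1/(1-x)^r ] = r / (1-x)^(r+1).
Here r = 9, so f'(x) = 9 / (1-x)^10.
The expansion of 1/(1-x)^(r+1) has coefficient of x^n equal to C(n+r, r).
So the coefficient of x^19 in f'(x) is
9 * C(28, 9) = 9 * 6906900 = 62162100

62162100


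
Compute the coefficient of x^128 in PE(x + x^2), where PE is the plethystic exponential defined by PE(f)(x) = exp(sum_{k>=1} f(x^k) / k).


With f(x) = x + x^2, the exponent is sum_{k>=1} (x^k + x^(2k)) / k = -ln(1 - x) - ln(1 - x^2). Exponentiating:
PE(x + x^2) = 1 / ((1 - x)(1 - x^2)).
This is the generating function for partitions of n into parts of size 1 or 2. The number of 2's can be any j in 0..64, and the rest are 1's, so
[x^128] = floor(128/2) + 1 = 65.

65


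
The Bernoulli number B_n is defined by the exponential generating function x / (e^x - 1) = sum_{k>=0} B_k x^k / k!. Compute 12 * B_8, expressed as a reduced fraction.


Bernoulli numbers can also be computed recursively via B_0 = 1 and sum_{j=0}^{m} C(m+1, j) B_j = 0 for m >= 1. Odd-index Bernoulli numbers vanish for k >= 3.
Computing B_8 = -1/30, so 12 * B_8 = 12 * -1/30 = -2/5.

-2/5


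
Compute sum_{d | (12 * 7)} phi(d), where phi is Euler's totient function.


First, 12 * 7 = 84. One classical identity is sum_{d | n} phi(d) = n (each k in [1, n] has a unique gcd with n, and among the k's with gcd(k, n) = n/d there are phi(d) of them). So the sum equals 84. We also verify directly:
Divisors of 84: 1, 2, 3, 4, 6, 7, 12, 14, 21, 28, 42, 84.
phi values: 1, 1, 2, 2, 2, 6, 4, 6, 12, 12, 12, 24.
Sum = 84.

84


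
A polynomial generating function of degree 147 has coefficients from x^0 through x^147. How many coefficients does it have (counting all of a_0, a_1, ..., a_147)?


A polynomial of degree 147 takes the form a_0 + a_1 x + ... + a_147 x^147.
The number of coefficients is 147 + 1 = 148.

148


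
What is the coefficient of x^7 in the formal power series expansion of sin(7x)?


The Maclaurin series is sin(t) = sum_{k>=0} (-1)^k t^(2k+1) / (2k+1)!, so substituting t = 7x, only odd powers of x are nonzero, with coefficient of x^(2k+1) equal to (-1)^k 7^(2k+1) / (2k+1)!.
Write 7 = 2*3 + 1, giving the coefficient (-1)^3 * 7^7 / 7! = -823543/5040 = -117649/720.

-117649/720


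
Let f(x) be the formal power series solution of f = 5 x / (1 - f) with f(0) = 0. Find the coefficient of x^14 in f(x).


Apply Lagrange inversion: f = 5 x * phi(f) with phi(t) = 1/(1 - t), so
[x^n] f = 5^n * (1/n) [t^(n-1)] phi(t)^n = 5^n * (1/n) [t^(n-1)] (1 - t)^(-n) = 5^n * (1/n) C(2n - 2, n - 1) = 5^n * C_{n-1}.
For n = 14: C_13 = C(26, 13) / 14 = 10400600/14 = 742900.
With the 5^14 = 6103515625 factor, the coefficient is 6103515625 * 742900 = 4534301757812500.

4534301757812500


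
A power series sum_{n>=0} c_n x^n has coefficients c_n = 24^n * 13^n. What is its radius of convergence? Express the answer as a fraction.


By the root test (Cauchy-Hadamard), the radius is R = 1 / limsup_n |c_n|^(1/n).
Here |c_n|^(1/n) = (24^n * 13^n)^(1/n) = 24 * 13 = 312 for all n.
So R = 1/312 = 1/312.

1/312


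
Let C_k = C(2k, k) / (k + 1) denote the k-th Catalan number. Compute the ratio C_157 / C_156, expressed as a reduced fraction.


Using C_k = (2k)! / (k! (k+1)!), the ratio C_{k+1}/C_k simplifies to
C_{k+1}/C_k = [(2k+2)! / ((k+1)! (k+2)!)] * [k! (k+1)! / (2k)!]
 = (2k+2)(2k+1) / ((k+1)(k+2)) = 2(2k+1) / (k+2).
For k = 156: 2(2*156 + 1) / (156 + 2) = 626/158 = 313/79.

313/79


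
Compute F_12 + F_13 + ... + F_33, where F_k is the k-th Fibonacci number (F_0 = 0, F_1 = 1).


Use the identity sum_{k=0}^{N} F_k = F_{N+2} - 1 (which follows from F_{k+2} - F_{k+1} = F_k). Then
sum_{k=12}^{33} F_k = (F_{35} - 1) - (F_{13} - 1) = F_{35} - F_{13}.
Computing: F_{35} = 9227465, F_{13} = 233, so
Sum = 9227465 - 233 = 9227232.

9227232


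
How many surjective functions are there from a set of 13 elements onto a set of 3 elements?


By inclusion-exclusion on which target elements are missed, the number of surjections from an n-set onto a k-set is
surj(n, k) = sum_{j=0}^{k} (-1)^j C(k, j) (k - j)^n.
Equivalently surj(n, k) = k! * S(n, k), where S(n, k) is the Stirling number of the second kind.
For n = 13, k = 3:
S(13, 3) = 261625, so
surj = 3! * 261625 = 6 * 261625 = 1569750.

1569750


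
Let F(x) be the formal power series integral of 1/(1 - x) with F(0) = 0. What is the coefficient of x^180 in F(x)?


1/(1 - x) = sum_{k>=0} x^k. Integrating termwise and using F(0) = 0 gives
F(x) = sum_{k>=0} x^(k+1) / (k+1) = sum_{m>=1} x^m / m = -ln(1 - x).
So the coefficient of x^180 is 1/180 = 1/180.

1/180


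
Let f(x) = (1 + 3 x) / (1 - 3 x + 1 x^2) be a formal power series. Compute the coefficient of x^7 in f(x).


Write f(x) = sum_{k>=0} a_k x^k. Multiplying both sides by 1 - 3 x + 1 x^2 gives
(1 - 3 x + 1 x^2) sum_{k>=0} a_k x^k = 1 + 3 x.
Matching coefficients:
 x^0: a_0 = 1
 x^1: a_1 - 3 a_0 = 3  =>  a_1 = 3*1 + 3 = 6
 x^k (k >= 2): a_k = 3 a_{k-1} - 1 a_{k-2}.
Iterating: a_2 = 17, a_3 = 45, a_4 = 118, a_5 = 309, a_6 = 809, a_7 = 2118.
So the coefficient of x^7 is 2118.

2118


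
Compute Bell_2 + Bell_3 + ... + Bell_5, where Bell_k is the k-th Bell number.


Recall Bell_k counts set partitions of a k-set (with Bell_0 = 1 by convention).
Bell_2 through Bell_5: 2, 5, 15, 52
Sum = 2 + 5 + 15 + 52 = 74.

74


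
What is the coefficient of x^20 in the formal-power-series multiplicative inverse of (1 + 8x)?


The inverse is 1/(1 + 8x). Apply the geometric identity 1/(1 - y) = sum_{k>=0} y^k with y = -8x:
1/(1 + 8x) = sum_{k>=0} (-8)^k x^k.
So the coefficient of x^20 is (-8)^20 = 1152921504606846976.

1152921504606846976


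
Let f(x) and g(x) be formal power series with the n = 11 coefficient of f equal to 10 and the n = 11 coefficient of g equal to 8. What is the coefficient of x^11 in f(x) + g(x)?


Addition of formal power series is termwise.
The coefficient of x^11 in f + g = 10 + 8
= 18

18


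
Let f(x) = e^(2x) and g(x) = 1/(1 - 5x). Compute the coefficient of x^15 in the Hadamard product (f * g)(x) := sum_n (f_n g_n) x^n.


Expanding: f_k = 2^k/k! (from e^(2x)) and g_k = 5^k (from 1/(1 - 5x)). So the Hadamard coefficient (f * g)_k = 2^k 5^k / k! = (10)^k / k!.
For k = 15: 10^15/15! = 1000000000000000/1307674368000 = 3906250000/5108103.

3906250000/5108103


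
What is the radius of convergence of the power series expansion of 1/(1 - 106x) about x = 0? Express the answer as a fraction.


Expanding 1/(1 - 106x) = sum_{k>=0} 106^k x^k, the series converges when |106x| < 1, i.e., |x| < 1/106.
So the radius of convergence is 1/106 = 1/106.

1/106


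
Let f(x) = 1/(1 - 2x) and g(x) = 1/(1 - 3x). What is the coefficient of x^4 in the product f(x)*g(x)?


The coefficient of x^n in f*g is the Cauchy product: sum_{k=0}^{n} a^k * b^(n-k).
With a=2, b=3, n=4:
sum_{k=0}^{4} 2^k * 3^(4-k)
= 211

211


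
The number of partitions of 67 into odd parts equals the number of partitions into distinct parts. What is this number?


Computing partitions of 67 into odd parts (1, 3, 5, ...):
Using the generating function prod_{k>=0} 1/(1-x^(2k+1)),
the count is 22250

22250


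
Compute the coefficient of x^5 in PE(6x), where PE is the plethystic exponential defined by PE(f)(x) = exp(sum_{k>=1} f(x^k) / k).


With f(x) = 6x, the exponent is sum_{k>=1} 6 x^k / k = 6 * (-ln(1 - x)). Exponentiating:
PE(6x) = exp(-6 ln(1 - x)) = 1/(1 - x)^6.
By the negative binomial expansion, [x^n] 1/(1 - x)^6 = C(n + 5, 5).
For n = 5: C(10, 5) = 252.

252


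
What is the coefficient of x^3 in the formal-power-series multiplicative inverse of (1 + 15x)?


The inverse is 1/(1 + 15x). Apply the geometric identity 1/(1 - y) = sum_{k>=0} y^k with y = -15x:
1/(1 + 15x) = sum_{k>=0} (-15)^k x^k.
So the coefficient of x^3 is (-15)^3 = -3375.

-3375


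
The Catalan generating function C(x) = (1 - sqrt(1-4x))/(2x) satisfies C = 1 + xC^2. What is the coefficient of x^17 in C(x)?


Substituting x -> x scales the n-th coefficient by 1, so [x^17] C(x) = C_17.
C_17 = C(2*17, 17)/(18) = 2333606220/18 = 129644790.
= 129644790.

129644790


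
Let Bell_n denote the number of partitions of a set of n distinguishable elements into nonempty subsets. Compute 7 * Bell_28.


Bell_28 can be computed from the Bell triangle or from Dobinski's identity Bell_n = (1/e) * sum_{k>=0} k^n / k!.
Computing Bell_28 = 6160539404599934652455.
Then 7 * 6160539404599934652455 = 43123775832199542567185.

43123775832199542567185


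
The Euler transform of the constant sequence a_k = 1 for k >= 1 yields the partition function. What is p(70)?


The Euler transform converts the sequence a_k = 1 into the number of integer partitions.
Using the recurrence or dynamic programming:
p(70) = 4087968

4087968


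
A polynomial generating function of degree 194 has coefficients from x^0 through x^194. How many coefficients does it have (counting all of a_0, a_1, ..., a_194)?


A polynomial of degree 194 takes the form a_0 + a_1 x + ... + a_194 x^194.
The number of coefficients is 194 + 1 = 195.

195


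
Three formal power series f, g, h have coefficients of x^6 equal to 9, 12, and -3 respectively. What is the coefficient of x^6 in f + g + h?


Series addition is componentwise:
9 + 12 + -3
= 18

18


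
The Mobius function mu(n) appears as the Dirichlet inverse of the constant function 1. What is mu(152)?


152 has a squared prime factor, so mu(152) = 0.
Factorization reveals a repeated prime.

0


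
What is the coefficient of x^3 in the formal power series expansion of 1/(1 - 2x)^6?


The general identity 1/(1 - c x)^r = sum_{k>=0} c^k C(k + r - 1, r - 1) x^k follows by substituting y = c x into 1/(1 - y)^r = sum_{k>=0} C(k + r - 1, r - 1) y^k.
For c = 2, r = 6, k = 3:
2^3 * C(8, 5) = 8 * 56 = 448.

448


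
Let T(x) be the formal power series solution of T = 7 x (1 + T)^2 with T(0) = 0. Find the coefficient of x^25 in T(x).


Apply the Lagrange inversion formula: if T = 7 x * phi(T) with phi(t) = (1 + t)^2, then [x^n] T = 7^n * (1/n) [t^(n-1)] phi(t)^n = 7^n * (1/n) [t^(n-1)] (1 + t)^(2n) = 7^n * (1/n) C(2n, n-1).
Using the identity C(2n, n-1) = C(2n, n) * n / (n+1), the unscaled factor equals C(2n, n) / (n+1) = C_n, the n-th Catalan number.
For n = 25: C_25 = C(50, 25) / 26 = 126410606437752/26 = 4861946401452.
With the 7^25 = 1341068619663964900807 factor, the coefficient is 1341068619663964900807 * 4861946401452 = 6520203749475414994957027780771764.

6520203749475414994957027780771764


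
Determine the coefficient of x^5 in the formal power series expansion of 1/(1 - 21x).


The geometric series identity gives 1/(1 - c x) = sum_{k>=0} c^k x^k, so the coefficient of x^k is c^k.
Here c = 21 and k = 5.
Computing: 21^5 = 4084101

4084101


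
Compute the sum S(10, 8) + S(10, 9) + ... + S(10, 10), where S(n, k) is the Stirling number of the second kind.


By definition, S(n, k) counts partitions of an n-set into exactly k nonempty blocks.
Computing row n = 10 for k = 8..10:
S(10, k): 750, 45, 1
Sum = 796.

796


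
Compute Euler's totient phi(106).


phi(n) counts integers in [1, n] coprime to n. Using the multiplicative formula phi(n) = n * prod_{p | n} (1 - 1/p):
106 = 2 * 53, so
phi(106) = 106 * (1 - 1/2) * (1 - 1/53) = 52.

52


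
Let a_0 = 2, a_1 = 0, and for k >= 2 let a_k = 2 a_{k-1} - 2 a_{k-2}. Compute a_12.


Iterating the recurrence forward:
a_0 = 2
a_1 = 0
a_2 = 2*0 - 2*2 = -4
a_3 = 2*-4 - 2*0 = -8
a_4 = 2*-8 - 2*-4 = -8
a_5 = 2*-8 - 2*-8 = 0
a_6 = 2*0 - 2*-8 = 16
a_7 = 2*16 - 2*0 = 32
a_8 = 2*32 - 2*16 = 32
a_9 = 2*32 - 2*32 = 0
a_10 = 2*0 - 2*32 = -64
a_11 = 2*-64 - 2*0 = -128
a_12 = 2*-128 - 2*-64 = -128
So a_12 = -128.

-128


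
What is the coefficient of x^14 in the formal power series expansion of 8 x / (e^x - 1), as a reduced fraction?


The exponential generating function for Bernoulli numbers is
x / (e^x - 1) = sum_{k>=0} B_k x^k / k!.
So the coefficient of x^14 in 8 x / (e^x - 1) is 8 B_14 / 14!.
Computing: B_14 = 7/6, 14! = 87178291200, giving
8 * 7/6 / 87178291200 = 1/9340531200.

1/9340531200


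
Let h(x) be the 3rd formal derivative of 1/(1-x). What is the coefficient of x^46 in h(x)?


Differentiating 3 times: d^3/dx^3 [1/(1-x)] = 3!/(1-x)^4.
The expansion 1/(1-x)^4 = sum_{k>=0} C(k+3, 3) x^k, so the coefficient of x^n in 3!/(1-x)^4 is 3! * C(n+3, 3).
For n = 46: 6 * C(49, 3) = 6 * 18424 = 110544

110544


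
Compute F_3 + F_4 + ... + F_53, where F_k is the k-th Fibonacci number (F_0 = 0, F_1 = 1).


Use the identity sum_{k=0}^{N} F_k = F_{N+2} - 1 (which follows from F_{k+2} - F_{k+1} = F_k). Then
sum_{k=3}^{53} F_k = (F_{55} - 1) - (F_{4} - 1) = F_{55} - F_{4}.
Computing: F_{55} = 139583862445, F_{4} = 3, so
Sum = 139583862445 - 3 = 139583862442.

139583862442


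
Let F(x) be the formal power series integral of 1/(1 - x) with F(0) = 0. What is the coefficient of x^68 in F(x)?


1/(1 - x) = sum_{k>=0} x^k. Integrating termwise and using F(0) = 0 gives
F(x) = sum_{k>=0} x^(k+1) / (k+1) = sum_{m>=1} x^m / m = -ln(1 - x).
So the coefficient of x^68 is 1/68 = 1/68.

1/68


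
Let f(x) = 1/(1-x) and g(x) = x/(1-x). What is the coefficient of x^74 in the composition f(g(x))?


First simplify the composition: f(g(x)) = 1/(1 - x/(1-x)) = (1-x)/((1-x) - x) = (1-x)/(1-2x).
Now extract the coefficient. Write (1-x)/(1-2x) = 1/(1-2x) - x/(1-2x).
The coefficient of x^n in 1/(1-2x) is 2^n, and in x/(1-2x) is 2^(n-1) (for n >= 1).
So the coefficient of x^74 is 2^74 - 2^73 = 18889465931478580854784 - 9444732965739290427392 = 9444732965739290427392.

9444732965739290427392


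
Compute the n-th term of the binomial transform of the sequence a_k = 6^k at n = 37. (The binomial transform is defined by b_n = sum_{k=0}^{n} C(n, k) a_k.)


With a_k = 6^k, b_n = sum_{k=0}^{n} C(n, k) 6^k = (1 + 6)^n by the binomial theorem.
For n = 37: (1 + 6)^37 = 7^37 = 18562115921017574302453163671207.

18562115921017574302453163671207


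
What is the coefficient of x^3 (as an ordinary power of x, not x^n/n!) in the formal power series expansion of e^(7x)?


The exponential series is e^y = sum_{k>=0} y^k / k!. Substituting y = 7x gives
e^(7x) = sum_{k>=0} 7^k x^k / k!.
So the coefficient of x^n is a^n/n! with a = 7, n = 3:
7^3 / 3! = 343/6 = 343/6

343/6


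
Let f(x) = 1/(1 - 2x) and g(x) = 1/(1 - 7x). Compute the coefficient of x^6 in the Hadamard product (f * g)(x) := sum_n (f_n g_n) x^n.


f has coefficients f_k = 2^k and g has coefficients g_k = 7^k, so the Hadamard product has coefficient (f*g)_k = 2^k * 7^k = 14^k.
For k = 6: 14^6 = 7529536.

7529536


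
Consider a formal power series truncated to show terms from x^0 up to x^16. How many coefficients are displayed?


From x^0 to x^16 inclusive, the count is 16 - 0 + 1 = 17.

17


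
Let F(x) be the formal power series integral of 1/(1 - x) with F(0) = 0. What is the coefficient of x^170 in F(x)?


1/(1 - x) = sum_{k>=0} x^k. Integrating termwise and using F(0) = 0 gives
F(x) = sum_{k>=0} x^(k+1) / (k+1) = sum_{m>=1} x^m / m = -ln(1 - x).
So the coefficient of x^170 is 1/170 = 1/170.

1/170


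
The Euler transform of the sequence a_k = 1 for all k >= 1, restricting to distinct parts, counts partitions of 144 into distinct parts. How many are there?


Partitions of 144 into distinct parts can be computed via generating function.
Product (1+x)(1+x^2)(1+x^3)...
The coefficient of x^144 = 12769602

12769602


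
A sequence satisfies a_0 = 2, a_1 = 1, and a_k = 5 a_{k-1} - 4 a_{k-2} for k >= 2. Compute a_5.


The characteristic equation is t^2 - 5 t + 4 = 0, with roots r_1 = 4 and r_2 = 1 (so c_1 = r_1 + r_2, c_2 = -r_1 r_2 as required).
One can use the closed form a_n = A r_1^n + B r_2^n, but direct iteration is more reliable:
a_0 = 2, a_1 = 1, a_2 = -3, a_3 = -19, a_4 = -83, a_5 = -339.
So a_5 = -339.

-339


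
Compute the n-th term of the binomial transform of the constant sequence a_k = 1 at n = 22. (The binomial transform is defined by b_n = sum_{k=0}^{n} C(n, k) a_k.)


With a_k = 1 for all k, b_n = sum_{k=0}^{n} C(n, k) = 2^n by the binomial theorem.
For n = 22: 2^22 = 4194304.

4194304


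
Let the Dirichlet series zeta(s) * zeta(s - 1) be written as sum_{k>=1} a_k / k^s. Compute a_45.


Convolution gives a_k = sum_{d | k} d * 1 = sum_{d | k} d = sigma(k), the sum of positive divisors of k.
For k = 45, the divisors are 1, 3, 5, 9, 15, 45, so
sigma(45) = 1 + 3 + 5 + 9 + 15 + 45 = 78.

78


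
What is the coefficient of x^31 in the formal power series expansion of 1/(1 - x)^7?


The negative binomial / multiset identity is
1/(1 - x)^r = sum_{k>=0} C(k + r - 1, r - 1) x^k.
Here r = 7 and k = 31, so the coefficient is
C(31 + 6, 6) = C(37, 6)
= 2324784

2324784


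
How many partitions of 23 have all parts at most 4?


Using the generating function (1-x)^(-1)(1-x^2)^(-1)...(1-x^4)^(-1),
the coefficient of x^23 counts these restricted partitions.
Result = 150

150


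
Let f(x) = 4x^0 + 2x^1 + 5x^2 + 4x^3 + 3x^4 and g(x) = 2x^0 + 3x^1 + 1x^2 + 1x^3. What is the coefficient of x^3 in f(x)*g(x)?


Cauchy product at x^3:
4*1 + 2*1 + 5*3 + 4*2
= 29

29


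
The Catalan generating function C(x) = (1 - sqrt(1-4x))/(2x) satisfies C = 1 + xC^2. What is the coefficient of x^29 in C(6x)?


Substituting x -> 6x scales the n-th coefficient by 6^n, so [x^29] C(6x) = 6^29 * C_29.
C_29 = C(2*29, 29)/(30) = 30067266499541040/30 = 1002242216651368.
So 6^29 * 1002242216651368 = 36845653286788892983296 * 1002242216651368 = 36928269224119063117874541668679548928.

36928269224119063117874541668679548928


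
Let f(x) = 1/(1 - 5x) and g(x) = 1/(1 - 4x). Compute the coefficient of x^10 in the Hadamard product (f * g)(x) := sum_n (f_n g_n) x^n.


f has coefficients f_k = 5^k and g has coefficients g_k = 4^k, so the Hadamard product has coefficient (f*g)_k = 5^k * 4^k = 20^k.
For k = 10: 20^10 = 10240000000000.

10240000000000


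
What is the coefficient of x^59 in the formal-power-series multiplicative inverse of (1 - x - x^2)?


Let the inverse be f(x) = sum_{k>=0} a_k x^k. From f(x) * (1 - x - x^2) = 1 and matching coefficients:
 x^0: a_0 = 1.
 x^1: a_1 - a_0 = 0, so a_1 = 1.
 x^k (k >= 2): a_k - a_{k-1} - a_{k-2} = 0, i.e. a_k = a_{k-1} + a_{k-2}.
This is the Fibonacci-type recurrence shifted so that a_0 = a_1 = 1.
Iterating: a_0=1, a_1=1, a_2=2, a_3=3, a_4=5, a_5=8, a_6=13, a_7=21, a_8=34, a_9=55, ...
a_59 = 1548008755920.

1548008755920


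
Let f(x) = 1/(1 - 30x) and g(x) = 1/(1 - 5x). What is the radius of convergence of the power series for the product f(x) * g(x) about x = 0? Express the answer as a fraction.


The radius of 1/(1 - 30x) is 1/30 (nearest singularity at x = 1/30), and the radius of 1/(1 - 5x) is 1/5.
The product f(x)*g(x) = 1/((1 - 30x)(1 - 5x)) has singularities at both 1/30 and 1/5, so its radius of convergence is the distance to the nearest one:
min(1/30, 1/5) = 1/30.

1/30


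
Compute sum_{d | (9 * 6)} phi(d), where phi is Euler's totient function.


First, 9 * 6 = 54. One classical identity is sum_{d | n} phi(d) = n (each k in [1, n] has a unique gcd with n, and among the k's with gcd(k, n) = n/d there are phi(d) of them). So the sum equals 54. We also verify directly:
Divisors of 54: 1, 2, 3, 6, 9, 18, 27, 54.
phi values: 1, 1, 2, 2, 6, 6, 18, 18.
Sum = 54.

54


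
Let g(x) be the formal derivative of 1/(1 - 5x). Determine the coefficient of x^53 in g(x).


Differentiate termwise: d/dx sum_{k>=0} 5^k x^k = sum_{k>=1} k 5^k x^(k-1) = sum_{j>=0} (j+1) 5^(j+1) x^j.
Equivalently, d/dx [1/(1 - 5x)] = 5/(1 - 5x)^2.
For j = 53: 54 * 5^54 = 54 * 55511151231257827021181583404541015625 = 2997602166487922659143805503845214843750.

2997602166487922659143805503845214843750


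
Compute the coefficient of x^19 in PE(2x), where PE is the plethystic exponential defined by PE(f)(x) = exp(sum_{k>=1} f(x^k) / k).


With f(x) = 2x, the exponent is sum_{k>=1} 2 x^k / k = 2 * (-ln(1 - x)). Exponentiating:
PE(2x) = exp(-2 ln(1 - x)) = 1/(1 - x)^2.
By the negative binomial expansion, [x^n] 1/(1 - x)^2 = C(n + 1, 1).
For n = 19: C(20, 1) = 20.

20


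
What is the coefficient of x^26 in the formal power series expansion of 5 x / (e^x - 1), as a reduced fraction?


The exponential generating function for Bernoulli numbers is
x / (e^x - 1) = sum_{k>=0} B_k x^k / k!.
So the coefficient of x^26 in 5 x / (e^x - 1) is 5 B_26 / 26!.
Computing: B_26 = 8553103/6, 26! = 403291461126605635584000000, giving
5 * 8553103/6 / 403291461126605635584000000 = 657931/37226904103994366361600000.

657931/37226904103994366361600000


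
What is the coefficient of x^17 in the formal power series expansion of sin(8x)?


The Maclaurin series is sin(t) = sum_{k>=0} (-1)^k t^(2k+1) / (2k+1)!, so substituting t = 8x, only odd powers of x are nonzero, with coefficient of x^(2k+1) equal to (-1)^k 8^(2k+1) / (2k+1)!.
Write 17 = 2*8 + 1, giving the coefficient (-1)^8 * 8^17 / 17! = 2251799813685248/355687428096000 = 68719476736/10854718875.

68719476736/10854718875


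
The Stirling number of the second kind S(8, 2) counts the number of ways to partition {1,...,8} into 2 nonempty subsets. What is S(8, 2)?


Using the explicit formula S(n,k) = (1/k!) sum_{j=0}^{k} (-1)^(k-j) C(k,j) j^n:
S(8, 2) = 127
Equivalently, S(n,k) is n! times the coefficient of x^n in the EGF (e^x - 1)^k / k!.

127


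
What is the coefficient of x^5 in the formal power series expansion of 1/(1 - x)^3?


The expansion 1/(1 - x)^r = sum_{k>=0} C(k + r - 1, r - 1) x^k follows from the multiset / negative-binomial theorem (or from repeated differentiation of the geometric series).
For r = 3 and k = 5:
C(7, 2) = 5040 / (2 * 120) = 21.

21


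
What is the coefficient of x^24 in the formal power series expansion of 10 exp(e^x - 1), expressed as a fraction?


exp(e^x - 1) is the exponential generating function for the Bell numbers Bell_k: exp(e^x - 1) = sum_{k>=0} Bell_k x^k / k!.
So the coefficient of x^24 in 10 exp(e^x - 1) is 10 Bell_24 / 24!.
Computing: Bell_24 = 445958869294805289 and 24! = 620448401733239439360000, giving
10 * 445958869294805289/620448401733239439360000 = 148652956431601763/20681613391107981312000.

148652956431601763/20681613391107981312000


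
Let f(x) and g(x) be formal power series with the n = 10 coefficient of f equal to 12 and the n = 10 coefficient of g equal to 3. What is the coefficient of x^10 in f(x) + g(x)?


Addition of formal power series is termwise.
The coefficient of x^10 in f + g = 12 + 3
= 15

15


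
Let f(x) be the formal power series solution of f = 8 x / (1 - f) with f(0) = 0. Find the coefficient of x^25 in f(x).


Apply Lagrange inversion: f = 8 x * phi(f) with phi(t) = 1/(1 - t), so
[x^n] f = 8^n * (1/n) [t^(n-1)] phi(t)^n = 8^n * (1/n) [t^(n-1)] (1 - t)^(-n) = 8^n * (1/n) C(2n - 2, n - 1) = 8^n * C_{n-1}.
For n = 25: C_24 = C(48, 24) / 25 = 32247603683100/25 = 1289904147324.
With the 8^25 = 37778931862957161709568 factor, the coefficient is 37778931862957161709568 * 1289904147324 = 48731200891499252496119493172396032.

48731200891499252496119493172396032


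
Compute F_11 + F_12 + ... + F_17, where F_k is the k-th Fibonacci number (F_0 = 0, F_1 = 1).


Use the identity sum_{k=0}^{N} F_k = F_{N+2} - 1 (which follows from F_{k+2} - F_{k+1} = F_k). Then
sum_{k=11}^{17} F_k = (F_{19} - 1) - (F_{12} - 1) = F_{19} - F_{12}.
Computing: F_{19} = 4181, F_{12} = 144, so
Sum = 4181 - 144 = 4037.

4037


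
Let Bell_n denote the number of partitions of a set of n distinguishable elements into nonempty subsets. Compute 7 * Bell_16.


Bell_16 can be computed from the Bell triangle or from Dobinski's identity Bell_n = (1/e) * sum_{k>=0} k^n / k!.
Computing Bell_16 = 10480142147.
Then 7 * 10480142147 = 73360995029.

73360995029


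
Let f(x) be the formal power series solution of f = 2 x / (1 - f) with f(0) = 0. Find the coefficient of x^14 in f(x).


Apply Lagrange inversion: f = 2 x * phi(f) with phi(t) = 1/(1 - t), so
[x^n] f = 2^n * (1/n) [t^(n-1)] phi(t)^n = 2^n * (1/n) [t^(n-1)] (1 - t)^(-n) = 2^n * (1/n) C(2n - 2, n - 1) = 2^n * C_{n-1}.
For n = 14: C_13 = C(26, 13) / 14 = 10400600/14 = 742900.
With the 2^14 = 16384 factor, the coefficient is 16384 * 742900 = 12171673600.

12171673600


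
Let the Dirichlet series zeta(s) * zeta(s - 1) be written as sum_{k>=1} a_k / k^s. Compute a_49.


Convolution gives a_k = sum_{d | k} d * 1 = sum_{d | k} d = sigma(k), the sum of positive divisors of k.
For k = 49, the divisors are 1, 7, 49, so
sigma(49) = 1 + 7 + 49 = 57.

57


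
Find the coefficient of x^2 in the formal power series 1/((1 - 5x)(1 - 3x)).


By partial fractions or Cauchy convolution:
The coefficient equals sum_{k=0}^{2} 5^k * 3^(2-k).
= 49

49


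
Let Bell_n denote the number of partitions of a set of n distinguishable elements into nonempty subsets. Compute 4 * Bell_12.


Bell_12 can be computed from the Bell triangle or from Dobinski's identity Bell_n = (1/e) * sum_{k>=0} k^n / k!.
Computing Bell_12 = 4213597.
Then 4 * 4213597 = 16854388.

16854388


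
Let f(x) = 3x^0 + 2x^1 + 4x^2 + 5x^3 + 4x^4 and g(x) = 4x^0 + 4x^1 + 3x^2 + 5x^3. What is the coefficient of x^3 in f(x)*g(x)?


Cauchy product at x^3:
3*5 + 2*3 + 4*4 + 5*4
= 57

57


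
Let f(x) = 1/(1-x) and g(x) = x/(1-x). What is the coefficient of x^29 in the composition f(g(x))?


First simplify the composition: f(g(x)) = 1/(1 - x/(1-x)) = (1-x)/((1-x) - x) = (1-x)/(1-2x).
Now extract the coefficient. Write (1-x)/(1-2x) = 1/(1-2x) - x/(1-2x).
The coefficient of x^n in 1/(1-2x) is 2^n, and in x/(1-2x) is 2^(n-1) (for n >= 1).
So the coefficient of x^29 is 2^29 - 2^28 = 536870912 - 268435456 = 268435456.

268435456


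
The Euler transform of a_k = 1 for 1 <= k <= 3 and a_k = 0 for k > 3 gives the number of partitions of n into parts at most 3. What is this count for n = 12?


Partitions of 12 into parts at most 3:
Using generating function (1-x)^(-1)(1-x^2)^(-1)(1-x^3)^(-1),
the coefficient of x^12 = 19

19


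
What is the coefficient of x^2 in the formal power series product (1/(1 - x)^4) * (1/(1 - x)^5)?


Combine the factors: (1/(1 - x)^4) * (1/(1 - x)^5) = 1/(1 - x)^9.
Then use 1/(1 - x)^r = sum_{k>=0} C(k + r - 1, r - 1) x^k with r = 9 and k = 2:
C(10, 8) = 45.

45


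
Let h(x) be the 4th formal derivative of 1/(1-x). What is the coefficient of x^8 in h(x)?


Differentiating 4 times: d^4/dx^4 [1/(1-x)] = 4!/(1-x)^5.
The expansion 1/(1-x)^5 = sum_{k>=0} C(k+4, 4) x^k, so the coefficient of x^n in 4!/(1-x)^5 is 4! * C(n+4, 4).
For n = 8: 24 * C(12, 4) = 24 * 495 = 11880

11880


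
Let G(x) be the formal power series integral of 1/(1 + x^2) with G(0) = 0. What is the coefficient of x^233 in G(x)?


1/(1 + x^2) = sum_{j>=0} (-1)^j x^(2j). Integrating termwise with G(0) = 0:
G(x) = sum_{j>=0} (-1)^j x^(2j+1) / (2j+1) = arctan(x).
Only odd powers are nonzero. For x^233 write 233 = 2*116 + 1, giving
(-1)^116 / 233 = 1/233 = 1/233.

1/233
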